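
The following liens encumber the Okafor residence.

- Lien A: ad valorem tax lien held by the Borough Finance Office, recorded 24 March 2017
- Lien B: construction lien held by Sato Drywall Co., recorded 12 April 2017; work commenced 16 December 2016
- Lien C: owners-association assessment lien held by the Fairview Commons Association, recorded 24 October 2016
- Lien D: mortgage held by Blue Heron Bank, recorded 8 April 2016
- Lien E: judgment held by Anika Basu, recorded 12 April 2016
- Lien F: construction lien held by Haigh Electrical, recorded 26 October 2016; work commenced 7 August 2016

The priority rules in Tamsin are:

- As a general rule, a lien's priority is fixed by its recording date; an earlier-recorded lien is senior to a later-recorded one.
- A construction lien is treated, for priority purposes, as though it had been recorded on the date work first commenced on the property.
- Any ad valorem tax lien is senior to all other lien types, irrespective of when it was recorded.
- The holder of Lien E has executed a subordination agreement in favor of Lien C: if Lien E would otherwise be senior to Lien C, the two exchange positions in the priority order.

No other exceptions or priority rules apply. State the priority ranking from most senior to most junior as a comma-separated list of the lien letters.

First, effective dates: B is treated as recorded 16 December 2016, the work-commencement date; F relates back to 7 August 2016 (work commenced).
A is an ad valorem tax lien and takes priority over every other lien.
Ordering the rest by effective date: D (8 April 2016), E (12 April 2016), F (7 August 2016), C (24 October 2016), B (16 December 2016).
Because E would otherwise rank above C, the subordination swaps them.

A, D, C, F, E, B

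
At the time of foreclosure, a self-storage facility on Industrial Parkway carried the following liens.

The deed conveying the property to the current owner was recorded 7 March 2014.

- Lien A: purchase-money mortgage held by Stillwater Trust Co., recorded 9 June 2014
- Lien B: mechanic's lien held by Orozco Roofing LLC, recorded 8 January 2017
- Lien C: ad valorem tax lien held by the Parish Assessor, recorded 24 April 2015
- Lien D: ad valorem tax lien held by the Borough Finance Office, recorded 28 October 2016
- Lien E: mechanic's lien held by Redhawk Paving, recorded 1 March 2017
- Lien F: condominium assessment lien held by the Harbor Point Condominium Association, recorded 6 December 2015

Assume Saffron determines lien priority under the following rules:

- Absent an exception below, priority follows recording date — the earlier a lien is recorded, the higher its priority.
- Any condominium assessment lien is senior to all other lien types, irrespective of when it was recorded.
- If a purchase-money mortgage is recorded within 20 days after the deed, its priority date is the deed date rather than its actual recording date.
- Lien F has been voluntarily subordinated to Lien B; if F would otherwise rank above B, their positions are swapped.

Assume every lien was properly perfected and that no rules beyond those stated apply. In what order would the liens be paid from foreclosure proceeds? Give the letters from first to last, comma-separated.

B, A, C, D, F, E

Adjusting effective dates: A was recorded 94 days after the deed — beyond 20 days — so no relation-back applies.
F is a condominium assessment lien and takes priority over every other lien.
The other liens, earliest effective date first: A (9 June 2014), C (24 April 2015), D (28 October 2016), B (8 January 2017), E (1 March 2017).
Because F would otherwise rank above B, the subordination swaps them.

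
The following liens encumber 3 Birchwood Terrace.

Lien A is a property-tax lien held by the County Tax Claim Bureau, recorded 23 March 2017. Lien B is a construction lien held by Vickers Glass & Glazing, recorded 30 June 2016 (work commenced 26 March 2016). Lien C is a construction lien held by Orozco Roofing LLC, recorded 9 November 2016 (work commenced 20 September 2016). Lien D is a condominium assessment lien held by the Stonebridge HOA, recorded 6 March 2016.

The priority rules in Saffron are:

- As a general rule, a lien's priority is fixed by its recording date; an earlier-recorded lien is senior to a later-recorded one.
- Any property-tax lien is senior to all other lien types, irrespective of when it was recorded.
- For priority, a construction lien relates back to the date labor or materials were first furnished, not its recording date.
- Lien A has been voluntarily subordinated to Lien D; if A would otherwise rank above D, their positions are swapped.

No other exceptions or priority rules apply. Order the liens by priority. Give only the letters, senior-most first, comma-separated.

D, A, B, C

Effective dates after the stated exceptions: B relates back to 26 March 2016 (work commenced); C is treated as recorded 20 September 2016, the work-commencement date.
As a property-tax lien, A is senior to every other lien.
Among the remaining liens, by effective date: D (6 March 2016), B (26 March 2016), C (20 September 2016).
A is senior to D before the subordination, so the two trade places.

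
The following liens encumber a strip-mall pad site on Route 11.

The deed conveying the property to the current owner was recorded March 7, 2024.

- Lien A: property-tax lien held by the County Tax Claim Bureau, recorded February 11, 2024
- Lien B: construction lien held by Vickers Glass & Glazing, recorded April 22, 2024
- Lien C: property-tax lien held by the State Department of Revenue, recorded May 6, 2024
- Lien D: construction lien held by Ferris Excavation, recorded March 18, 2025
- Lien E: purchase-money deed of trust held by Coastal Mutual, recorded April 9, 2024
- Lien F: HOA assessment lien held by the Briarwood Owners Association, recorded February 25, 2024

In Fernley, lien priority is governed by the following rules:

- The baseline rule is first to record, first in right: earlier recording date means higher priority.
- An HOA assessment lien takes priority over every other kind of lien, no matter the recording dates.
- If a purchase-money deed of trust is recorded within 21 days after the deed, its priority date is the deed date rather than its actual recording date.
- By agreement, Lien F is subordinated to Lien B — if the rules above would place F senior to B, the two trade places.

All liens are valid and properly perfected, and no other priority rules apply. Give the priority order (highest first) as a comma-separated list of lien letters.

B, A, E, F, C, D

Effective dates: E missed the 21-day window (33 days after the deed), so its recording date stands.
F is an HOA assessment lien and takes priority over every other lien.
Among the remaining liens, by effective date: A (February 11, 2024), E (April 9, 2024), B (April 22, 2024), C (May 6, 2024), D (March 18, 2025).
F is senior to B before the subordination, so the two trade places.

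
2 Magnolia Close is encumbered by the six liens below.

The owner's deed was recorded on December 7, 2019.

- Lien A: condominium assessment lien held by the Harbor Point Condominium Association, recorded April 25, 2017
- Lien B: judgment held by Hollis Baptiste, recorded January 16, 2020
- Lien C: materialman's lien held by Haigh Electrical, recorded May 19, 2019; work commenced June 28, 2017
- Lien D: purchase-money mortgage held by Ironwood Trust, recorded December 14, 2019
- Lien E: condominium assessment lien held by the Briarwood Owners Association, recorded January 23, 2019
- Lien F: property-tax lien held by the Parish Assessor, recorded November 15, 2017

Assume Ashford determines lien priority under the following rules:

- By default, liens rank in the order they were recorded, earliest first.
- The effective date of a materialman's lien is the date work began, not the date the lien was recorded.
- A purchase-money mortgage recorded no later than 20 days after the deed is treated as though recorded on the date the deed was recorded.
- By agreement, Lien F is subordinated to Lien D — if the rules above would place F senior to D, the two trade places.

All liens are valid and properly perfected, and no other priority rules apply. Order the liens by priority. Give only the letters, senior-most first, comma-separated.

A, C, D, E, F, B

First, effective dates: C is treated as recorded June 28, 2017, the work-commencement date; D relates back to the deed date December 7, 2019.
By effective date: A (April 25, 2017), C (June 28, 2017), F (November 15, 2017), E (January 23, 2019), D (December 7, 2019), B (January 16, 2020).
The subordination applies — F was senior to D — so F and D swap.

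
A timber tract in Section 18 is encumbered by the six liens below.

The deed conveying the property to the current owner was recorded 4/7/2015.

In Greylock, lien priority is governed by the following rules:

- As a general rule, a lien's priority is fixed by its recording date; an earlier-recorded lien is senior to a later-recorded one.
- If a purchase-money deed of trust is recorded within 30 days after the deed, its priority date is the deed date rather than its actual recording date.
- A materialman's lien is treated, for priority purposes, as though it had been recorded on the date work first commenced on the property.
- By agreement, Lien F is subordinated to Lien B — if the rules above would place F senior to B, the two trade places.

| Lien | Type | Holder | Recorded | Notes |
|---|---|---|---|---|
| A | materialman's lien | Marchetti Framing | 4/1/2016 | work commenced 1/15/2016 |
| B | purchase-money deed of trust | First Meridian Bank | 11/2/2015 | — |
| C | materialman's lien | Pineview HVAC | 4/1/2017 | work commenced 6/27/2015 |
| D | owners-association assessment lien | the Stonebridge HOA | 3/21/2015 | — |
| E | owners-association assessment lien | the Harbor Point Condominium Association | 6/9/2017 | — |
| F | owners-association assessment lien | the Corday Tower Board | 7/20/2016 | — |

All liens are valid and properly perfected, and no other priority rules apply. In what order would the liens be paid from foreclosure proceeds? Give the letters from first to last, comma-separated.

Effective dates: A is treated as recorded 1/15/2016, the work-commencement date; B missed the 30-day window (209 days after the deed), so its recording date stands; C's effective date is 6/27/2015, when work began.
By effective date: D (3/21/2015), C (6/27/2015), B (11/2/2015), A (1/15/2016), F (7/20/2016), E (6/9/2017).
Since F is not senior to B, the subordination leaves the order unchanged.

D, C, B, A, F, E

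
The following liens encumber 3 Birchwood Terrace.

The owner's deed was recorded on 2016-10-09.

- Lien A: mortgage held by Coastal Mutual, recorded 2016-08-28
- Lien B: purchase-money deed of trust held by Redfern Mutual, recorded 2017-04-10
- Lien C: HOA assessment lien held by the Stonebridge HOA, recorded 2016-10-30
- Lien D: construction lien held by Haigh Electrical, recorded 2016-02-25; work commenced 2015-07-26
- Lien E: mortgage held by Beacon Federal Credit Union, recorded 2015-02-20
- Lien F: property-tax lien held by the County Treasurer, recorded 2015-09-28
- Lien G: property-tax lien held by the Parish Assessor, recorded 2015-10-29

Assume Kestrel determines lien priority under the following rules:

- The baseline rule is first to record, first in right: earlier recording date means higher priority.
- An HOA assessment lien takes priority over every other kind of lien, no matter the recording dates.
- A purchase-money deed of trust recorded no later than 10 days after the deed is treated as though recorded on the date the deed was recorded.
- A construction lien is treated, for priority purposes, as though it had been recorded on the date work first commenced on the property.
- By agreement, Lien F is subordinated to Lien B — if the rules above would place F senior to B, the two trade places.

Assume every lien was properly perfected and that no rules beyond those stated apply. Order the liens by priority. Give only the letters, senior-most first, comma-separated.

First, effective dates: B was recorded 183 days after the deed, outside the 10-day window, so it keeps its recording date; D is treated as recorded 2015-07-26, the work-commencement date.
C is an HOA assessment lien, so it outranks all other liens regardless of date.
Ordering the rest by effective date: E (2015-02-20), D (2015-07-26), F (2015-09-28), G (2015-10-29), A (2016-08-28), B (2017-04-10).
Because F would otherwise rank above B, the subordination swaps them.

C, E, D, B, G, A, F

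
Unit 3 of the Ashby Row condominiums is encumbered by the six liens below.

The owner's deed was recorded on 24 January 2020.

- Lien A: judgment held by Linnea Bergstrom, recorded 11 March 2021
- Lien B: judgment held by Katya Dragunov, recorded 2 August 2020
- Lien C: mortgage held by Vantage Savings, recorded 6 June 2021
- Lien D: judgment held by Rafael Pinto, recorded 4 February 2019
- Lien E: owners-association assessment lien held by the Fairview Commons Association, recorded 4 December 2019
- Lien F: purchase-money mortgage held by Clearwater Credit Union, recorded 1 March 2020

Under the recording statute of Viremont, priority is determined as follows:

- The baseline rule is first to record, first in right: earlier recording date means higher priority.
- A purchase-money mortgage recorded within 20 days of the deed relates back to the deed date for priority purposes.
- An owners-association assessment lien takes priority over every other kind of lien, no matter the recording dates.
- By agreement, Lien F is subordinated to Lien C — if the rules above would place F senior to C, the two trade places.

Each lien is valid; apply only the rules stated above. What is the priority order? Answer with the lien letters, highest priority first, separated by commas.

E, D, C, B, A, F

Effective dates: F missed the 20-day window (37 days after the deed), so its recording date stands.
As an owners-association assessment lien, E is senior to every other lien.
The other liens, earliest effective date first: D (4 February 2019), F (1 March 2020), B (2 August 2020), A (11 March 2021), C (6 June 2021).
Because F would otherwise rank above C, the subordination swaps them.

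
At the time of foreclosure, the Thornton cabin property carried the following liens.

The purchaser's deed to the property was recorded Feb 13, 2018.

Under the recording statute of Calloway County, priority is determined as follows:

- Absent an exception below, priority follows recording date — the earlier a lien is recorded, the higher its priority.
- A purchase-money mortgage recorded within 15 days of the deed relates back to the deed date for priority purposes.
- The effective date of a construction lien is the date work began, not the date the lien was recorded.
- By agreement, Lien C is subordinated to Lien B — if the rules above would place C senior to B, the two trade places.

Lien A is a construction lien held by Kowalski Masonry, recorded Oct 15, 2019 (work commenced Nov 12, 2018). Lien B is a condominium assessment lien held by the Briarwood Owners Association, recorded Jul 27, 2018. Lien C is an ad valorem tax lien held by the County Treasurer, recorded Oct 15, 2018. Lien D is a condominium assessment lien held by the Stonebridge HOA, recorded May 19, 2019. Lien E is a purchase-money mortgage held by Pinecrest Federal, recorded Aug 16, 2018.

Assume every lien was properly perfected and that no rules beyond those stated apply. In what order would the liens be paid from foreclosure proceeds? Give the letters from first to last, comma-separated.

B, E, C, A, D

First, effective dates: A is treated as recorded Nov 12, 2018, the work-commencement date; E missed the 15-day window (184 days after the deed), so its recording date stands.
By effective date, earliest first: B (Jul 27, 2018), E (Aug 16, 2018), C (Oct 15, 2018), A (Nov 12, 2018), D (May 19, 2019).
Since C is not senior to B, the subordination leaves the order unchanged.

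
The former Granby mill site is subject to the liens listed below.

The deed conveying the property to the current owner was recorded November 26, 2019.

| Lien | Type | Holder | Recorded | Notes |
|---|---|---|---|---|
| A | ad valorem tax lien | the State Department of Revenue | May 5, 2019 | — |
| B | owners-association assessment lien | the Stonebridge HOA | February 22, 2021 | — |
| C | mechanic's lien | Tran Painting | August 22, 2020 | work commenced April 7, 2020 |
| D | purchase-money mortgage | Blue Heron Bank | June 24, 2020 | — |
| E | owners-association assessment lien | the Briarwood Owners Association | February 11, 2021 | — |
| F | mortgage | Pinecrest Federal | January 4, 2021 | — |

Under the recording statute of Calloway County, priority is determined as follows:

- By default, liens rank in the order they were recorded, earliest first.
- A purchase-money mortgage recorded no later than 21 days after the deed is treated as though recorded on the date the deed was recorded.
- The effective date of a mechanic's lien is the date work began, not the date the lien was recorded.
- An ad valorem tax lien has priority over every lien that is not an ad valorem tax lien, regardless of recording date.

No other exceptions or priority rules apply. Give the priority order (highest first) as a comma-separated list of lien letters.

Effective dates after the stated exceptions: C's effective date is April 7, 2020, when work began; D was recorded 211 days after the deed, outside the 21-day window, so it keeps its recording date.
A is an ad valorem tax lien, so it outranks all other liens regardless of date.
Among the remaining liens, by effective date: C (April 7, 2020), D (June 24, 2020), F (January 4, 2021), E (February 11, 2021), B (February 22, 2021).

A, C, D, F, E, B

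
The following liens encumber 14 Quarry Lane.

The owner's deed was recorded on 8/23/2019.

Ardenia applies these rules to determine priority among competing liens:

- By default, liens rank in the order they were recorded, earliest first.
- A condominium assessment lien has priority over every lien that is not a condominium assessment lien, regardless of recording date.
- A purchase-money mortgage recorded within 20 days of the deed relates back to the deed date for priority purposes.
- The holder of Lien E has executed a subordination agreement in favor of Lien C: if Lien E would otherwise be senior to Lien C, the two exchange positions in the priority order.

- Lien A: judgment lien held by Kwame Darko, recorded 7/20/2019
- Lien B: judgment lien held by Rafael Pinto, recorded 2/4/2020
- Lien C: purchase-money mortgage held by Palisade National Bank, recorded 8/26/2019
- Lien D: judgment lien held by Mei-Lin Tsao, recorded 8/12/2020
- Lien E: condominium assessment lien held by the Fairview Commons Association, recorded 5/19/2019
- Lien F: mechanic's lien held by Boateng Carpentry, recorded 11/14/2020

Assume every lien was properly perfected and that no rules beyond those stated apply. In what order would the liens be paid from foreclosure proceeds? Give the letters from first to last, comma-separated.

First, effective dates: C's effective date is the deed date, 8/23/2019.
E is a condominium assessment lien, so it outranks all other liens regardless of date.
Among the remaining liens, by effective date: A (7/20/2019), C (8/23/2019), B (2/4/2020), D (8/12/2020), F (11/14/2020).
E would otherwise be senior to C, so under the subordination agreement E and C exchange positions.

C, A, E, B, D, F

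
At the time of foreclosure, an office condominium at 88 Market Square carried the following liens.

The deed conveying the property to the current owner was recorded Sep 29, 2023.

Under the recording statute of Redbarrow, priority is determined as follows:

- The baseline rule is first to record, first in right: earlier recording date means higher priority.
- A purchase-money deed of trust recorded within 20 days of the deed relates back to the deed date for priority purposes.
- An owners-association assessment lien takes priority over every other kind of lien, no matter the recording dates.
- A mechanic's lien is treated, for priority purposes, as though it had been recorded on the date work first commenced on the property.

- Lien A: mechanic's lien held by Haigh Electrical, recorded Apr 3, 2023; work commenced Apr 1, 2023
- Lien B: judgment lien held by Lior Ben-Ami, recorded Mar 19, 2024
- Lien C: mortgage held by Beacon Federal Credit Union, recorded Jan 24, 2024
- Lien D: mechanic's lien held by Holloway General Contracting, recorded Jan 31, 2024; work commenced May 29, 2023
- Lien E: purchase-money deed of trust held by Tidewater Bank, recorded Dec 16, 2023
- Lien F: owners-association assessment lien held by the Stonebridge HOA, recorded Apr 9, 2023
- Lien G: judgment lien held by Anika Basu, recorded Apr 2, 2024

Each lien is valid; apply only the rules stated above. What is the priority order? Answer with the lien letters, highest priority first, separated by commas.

F, A, D, E, C, B, G

Adjusting effective dates: A's effective date is Apr 1, 2023, when work began; D's effective date is May 29, 2023, when work began; E was recorded 78 days after the deed — beyond 20 days — so no relation-back applies.
F is an owners-association assessment lien, so it outranks all other liens regardless of date.
Among the remaining liens, by effective date: A (Apr 1, 2023), D (May 29, 2023), E (Dec 16, 2023), C (Jan 24, 2024), B (Mar 19, 2024), G (Apr 2, 2024).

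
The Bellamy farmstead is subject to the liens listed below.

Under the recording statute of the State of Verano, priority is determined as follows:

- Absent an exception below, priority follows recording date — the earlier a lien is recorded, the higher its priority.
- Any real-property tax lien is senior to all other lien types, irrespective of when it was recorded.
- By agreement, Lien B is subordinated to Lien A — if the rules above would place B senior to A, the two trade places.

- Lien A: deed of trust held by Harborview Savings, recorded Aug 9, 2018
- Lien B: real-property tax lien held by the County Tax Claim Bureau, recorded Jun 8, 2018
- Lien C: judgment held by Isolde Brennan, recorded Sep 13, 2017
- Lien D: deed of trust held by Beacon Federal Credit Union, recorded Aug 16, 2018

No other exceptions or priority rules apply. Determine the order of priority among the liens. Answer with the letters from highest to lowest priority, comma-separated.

B is a real-property tax lien, so it outranks all other liens regardless of date.
The other liens, earliest effective date first: C (Sep 13, 2017), A (Aug 9, 2018), D (Aug 16, 2018).
B would otherwise be senior to A, so under the subordination agreement B and A exchange positions.

A, C, B, D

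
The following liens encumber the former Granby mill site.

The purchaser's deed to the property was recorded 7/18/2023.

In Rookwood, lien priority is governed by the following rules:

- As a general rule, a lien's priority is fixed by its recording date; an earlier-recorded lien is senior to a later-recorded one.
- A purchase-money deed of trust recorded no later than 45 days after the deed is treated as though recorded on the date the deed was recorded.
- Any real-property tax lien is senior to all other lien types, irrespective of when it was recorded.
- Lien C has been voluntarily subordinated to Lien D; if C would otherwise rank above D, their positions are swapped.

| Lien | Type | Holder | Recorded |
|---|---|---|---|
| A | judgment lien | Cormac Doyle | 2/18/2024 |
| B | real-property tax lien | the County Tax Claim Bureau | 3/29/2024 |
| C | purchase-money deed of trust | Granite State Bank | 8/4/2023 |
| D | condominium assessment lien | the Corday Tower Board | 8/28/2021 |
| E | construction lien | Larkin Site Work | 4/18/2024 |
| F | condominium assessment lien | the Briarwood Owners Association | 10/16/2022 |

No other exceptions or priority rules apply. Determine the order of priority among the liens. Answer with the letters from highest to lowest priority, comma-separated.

B, D, F, C, A, E

Effective dates: C was recorded within the 45-day window, so its effective date is the deed date 7/18/2023.
B, as a real-property tax lien, has superpriority and ranks first.
Ordering the rest by effective date: D (8/28/2021), F (10/16/2022), C (7/18/2023), A (2/18/2024), E (4/18/2024).
C is already junior to D, so the subordination agreement changes nothing.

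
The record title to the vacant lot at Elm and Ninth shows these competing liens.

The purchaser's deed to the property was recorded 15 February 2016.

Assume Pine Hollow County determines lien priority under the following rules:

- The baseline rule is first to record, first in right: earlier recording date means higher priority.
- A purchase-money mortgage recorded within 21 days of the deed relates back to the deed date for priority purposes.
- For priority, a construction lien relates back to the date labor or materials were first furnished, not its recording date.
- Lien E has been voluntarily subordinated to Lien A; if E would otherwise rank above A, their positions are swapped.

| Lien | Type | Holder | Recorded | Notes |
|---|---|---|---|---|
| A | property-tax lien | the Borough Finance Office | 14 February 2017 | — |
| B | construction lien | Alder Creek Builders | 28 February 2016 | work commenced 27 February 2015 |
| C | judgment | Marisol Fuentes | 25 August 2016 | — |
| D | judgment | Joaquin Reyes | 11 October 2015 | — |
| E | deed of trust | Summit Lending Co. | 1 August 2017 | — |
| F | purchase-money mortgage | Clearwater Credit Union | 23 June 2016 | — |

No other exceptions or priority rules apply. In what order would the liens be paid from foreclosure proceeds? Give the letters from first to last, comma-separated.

Effective dates after the stated exceptions: B relates back to 27 February 2015 (work commenced); F missed the 21-day window (129 days after the deed), so its recording date stands.
Ordering by effective date: B (27 February 2015), D (11 October 2015), F (23 June 2016), C (25 August 2016), A (14 February 2017), E (1 August 2017).
E already ranks below A; the subordination has no effect.

B, D, F, C, A, E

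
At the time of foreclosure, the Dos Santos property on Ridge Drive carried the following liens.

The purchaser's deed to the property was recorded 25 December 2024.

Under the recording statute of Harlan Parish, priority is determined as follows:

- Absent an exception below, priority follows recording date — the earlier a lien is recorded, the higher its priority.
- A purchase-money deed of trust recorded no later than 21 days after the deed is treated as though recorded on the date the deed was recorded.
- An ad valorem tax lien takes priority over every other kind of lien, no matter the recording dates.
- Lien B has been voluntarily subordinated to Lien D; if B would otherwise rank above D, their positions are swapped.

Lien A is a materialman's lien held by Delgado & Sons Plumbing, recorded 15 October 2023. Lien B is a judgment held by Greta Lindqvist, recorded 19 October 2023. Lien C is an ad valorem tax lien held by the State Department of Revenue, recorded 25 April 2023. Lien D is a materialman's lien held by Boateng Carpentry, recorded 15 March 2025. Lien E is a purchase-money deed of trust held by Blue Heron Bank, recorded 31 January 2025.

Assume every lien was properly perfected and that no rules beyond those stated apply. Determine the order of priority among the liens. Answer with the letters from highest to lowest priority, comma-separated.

First, effective dates: E was recorded 37 days after the deed — beyond 21 days — so no relation-back applies.
C is an ad valorem tax lien, so it outranks all other liens regardless of date.
Ordering the rest by effective date: A (15 October 2023), B (19 October 2023), E (31 January 2025), D (15 March 2025).
The subordination applies — B was senior to D — so B and D swap.

C, A, D, E, B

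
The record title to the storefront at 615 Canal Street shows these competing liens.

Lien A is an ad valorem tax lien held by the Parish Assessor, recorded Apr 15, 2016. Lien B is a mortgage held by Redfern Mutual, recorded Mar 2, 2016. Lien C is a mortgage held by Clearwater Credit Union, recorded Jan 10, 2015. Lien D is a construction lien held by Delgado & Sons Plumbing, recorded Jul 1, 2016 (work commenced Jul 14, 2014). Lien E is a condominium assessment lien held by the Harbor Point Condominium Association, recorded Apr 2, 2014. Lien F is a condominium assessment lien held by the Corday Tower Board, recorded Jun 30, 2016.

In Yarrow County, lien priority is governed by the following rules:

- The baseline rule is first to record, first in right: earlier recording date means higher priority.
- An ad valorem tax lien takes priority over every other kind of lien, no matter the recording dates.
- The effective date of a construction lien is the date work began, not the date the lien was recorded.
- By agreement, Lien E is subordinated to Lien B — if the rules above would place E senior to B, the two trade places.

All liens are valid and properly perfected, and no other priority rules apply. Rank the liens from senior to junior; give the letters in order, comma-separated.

A, B, D, C, E, F

Adjusting effective dates: D's effective date is Jul 14, 2014, when work began.
As an ad valorem tax lien, A is senior to every other lien.
Remaining liens by effective date: E (Apr 2, 2014), D (Jul 14, 2014), C (Jan 10, 2015), B (Mar 2, 2016), F (Jun 30, 2016).
E is senior to B before the subordination, so the two trade places.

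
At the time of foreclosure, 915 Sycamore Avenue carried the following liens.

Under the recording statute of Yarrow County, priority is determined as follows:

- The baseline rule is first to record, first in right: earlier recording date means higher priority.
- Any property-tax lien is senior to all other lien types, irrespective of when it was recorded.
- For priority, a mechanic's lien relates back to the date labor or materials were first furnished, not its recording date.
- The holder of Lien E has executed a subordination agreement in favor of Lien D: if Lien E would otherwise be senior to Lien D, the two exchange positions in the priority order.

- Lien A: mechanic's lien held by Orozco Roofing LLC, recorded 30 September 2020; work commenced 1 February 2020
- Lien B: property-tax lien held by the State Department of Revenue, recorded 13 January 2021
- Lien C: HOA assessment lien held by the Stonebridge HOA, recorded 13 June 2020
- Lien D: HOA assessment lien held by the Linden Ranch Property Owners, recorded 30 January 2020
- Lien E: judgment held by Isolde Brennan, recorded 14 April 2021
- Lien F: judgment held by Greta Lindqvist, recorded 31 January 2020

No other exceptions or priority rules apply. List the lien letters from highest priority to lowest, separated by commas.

B, D, F, A, C, E

Adjusting effective dates: A relates back to 1 February 2020 (work commenced).
B, as a property-tax lien, has superpriority and ranks first.
The other liens, earliest effective date first: D (30 January 2020), F (31 January 2020), A (1 February 2020), C (13 June 2020), E (14 April 2021).
E is already junior to D, so the subordination agreement changes nothing.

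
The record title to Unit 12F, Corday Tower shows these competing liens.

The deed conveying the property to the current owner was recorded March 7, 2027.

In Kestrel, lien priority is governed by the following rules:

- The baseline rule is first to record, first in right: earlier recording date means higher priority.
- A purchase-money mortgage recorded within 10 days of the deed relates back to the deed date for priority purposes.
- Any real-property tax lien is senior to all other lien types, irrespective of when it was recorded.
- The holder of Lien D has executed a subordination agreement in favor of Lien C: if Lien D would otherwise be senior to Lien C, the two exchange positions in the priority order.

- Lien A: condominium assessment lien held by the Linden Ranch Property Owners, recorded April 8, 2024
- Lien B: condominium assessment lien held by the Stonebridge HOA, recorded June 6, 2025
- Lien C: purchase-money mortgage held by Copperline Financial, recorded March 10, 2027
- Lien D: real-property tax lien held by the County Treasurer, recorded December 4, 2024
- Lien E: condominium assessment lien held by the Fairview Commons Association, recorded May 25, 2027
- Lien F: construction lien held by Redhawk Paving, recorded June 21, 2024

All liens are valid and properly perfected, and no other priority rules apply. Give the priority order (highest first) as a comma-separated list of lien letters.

C, A, F, B, D, E

Effective dates after the stated exceptions: C's effective date is the deed date, March 7, 2027.
D, as a real-property tax lien, has superpriority and ranks first.
Remaining liens by effective date: A (April 8, 2024), F (June 21, 2024), B (June 6, 2025), C (March 7, 2027), E (May 25, 2027).
Because D would otherwise rank above C, the subordination swaps them.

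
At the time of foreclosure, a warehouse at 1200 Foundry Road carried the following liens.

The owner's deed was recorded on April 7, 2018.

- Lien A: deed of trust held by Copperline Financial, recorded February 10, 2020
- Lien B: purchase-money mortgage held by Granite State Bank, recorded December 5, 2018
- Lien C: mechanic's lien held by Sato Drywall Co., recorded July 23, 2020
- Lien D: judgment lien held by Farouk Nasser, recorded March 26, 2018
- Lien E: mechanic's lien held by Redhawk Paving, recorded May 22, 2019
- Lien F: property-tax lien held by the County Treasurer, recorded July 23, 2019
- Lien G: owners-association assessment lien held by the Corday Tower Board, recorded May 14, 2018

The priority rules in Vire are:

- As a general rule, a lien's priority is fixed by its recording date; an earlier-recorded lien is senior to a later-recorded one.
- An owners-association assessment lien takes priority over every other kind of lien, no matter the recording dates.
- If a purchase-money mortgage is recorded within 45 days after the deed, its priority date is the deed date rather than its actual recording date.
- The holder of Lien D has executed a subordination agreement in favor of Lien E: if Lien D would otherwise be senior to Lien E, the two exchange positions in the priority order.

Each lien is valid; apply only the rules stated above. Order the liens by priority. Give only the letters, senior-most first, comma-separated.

G, E, B, D, F, A, C

Adjusting effective dates: B missed the 45-day window (242 days after the deed), so its recording date stands.
G, as an owners-association assessment lien, has superpriority and ranks first.
The other liens, earliest effective date first: D (March 26, 2018), B (December 5, 2018), E (May 22, 2019), F (July 23, 2019), A (February 10, 2020), C (July 23, 2020).
D is senior to E before the subordination, so the two trade places.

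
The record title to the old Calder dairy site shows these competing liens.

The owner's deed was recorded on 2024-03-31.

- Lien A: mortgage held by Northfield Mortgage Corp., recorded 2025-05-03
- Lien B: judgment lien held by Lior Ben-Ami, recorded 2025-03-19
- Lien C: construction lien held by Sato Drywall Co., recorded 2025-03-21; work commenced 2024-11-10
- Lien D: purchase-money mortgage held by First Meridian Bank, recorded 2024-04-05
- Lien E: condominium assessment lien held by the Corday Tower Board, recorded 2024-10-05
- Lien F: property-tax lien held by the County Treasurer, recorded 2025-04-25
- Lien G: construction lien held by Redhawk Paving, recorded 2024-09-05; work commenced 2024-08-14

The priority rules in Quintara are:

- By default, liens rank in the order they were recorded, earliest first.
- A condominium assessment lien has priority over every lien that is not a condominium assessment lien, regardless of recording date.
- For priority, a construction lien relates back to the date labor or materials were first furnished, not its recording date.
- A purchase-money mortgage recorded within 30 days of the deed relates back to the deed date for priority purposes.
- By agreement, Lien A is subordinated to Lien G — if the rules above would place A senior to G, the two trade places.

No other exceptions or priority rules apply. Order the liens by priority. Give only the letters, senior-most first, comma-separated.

Effective dates after the stated exceptions: C's effective date is 2024-11-10, when work began; D's effective date is the deed date, 2024-03-31; G is treated as recorded 2024-08-14, the work-commencement date.
As a condominium assessment lien, E is senior to every other lien.
Ordering the rest by effective date: D (2024-03-31), G (2024-08-14), C (2024-11-10), B (2025-03-19), F (2025-04-25), A (2025-05-03).
A is already junior to G, so the subordination agreement changes nothing.

E, D, G, C, B, F, A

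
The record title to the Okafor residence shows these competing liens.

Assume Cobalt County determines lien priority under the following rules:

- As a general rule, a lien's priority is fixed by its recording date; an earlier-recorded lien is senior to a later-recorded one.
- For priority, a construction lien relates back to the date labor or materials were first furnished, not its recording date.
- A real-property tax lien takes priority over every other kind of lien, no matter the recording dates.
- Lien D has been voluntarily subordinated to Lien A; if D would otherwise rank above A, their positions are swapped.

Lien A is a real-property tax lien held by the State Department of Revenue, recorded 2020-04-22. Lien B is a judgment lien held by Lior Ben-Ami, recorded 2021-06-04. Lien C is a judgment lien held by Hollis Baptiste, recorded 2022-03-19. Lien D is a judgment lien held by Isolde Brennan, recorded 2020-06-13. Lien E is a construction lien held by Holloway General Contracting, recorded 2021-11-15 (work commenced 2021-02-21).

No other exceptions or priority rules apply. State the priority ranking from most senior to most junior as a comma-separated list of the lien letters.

First, effective dates: E's effective date is 2021-02-21, when work began.
A, as a real-property tax lien, has superpriority and ranks first.
Ordering the rest by effective date: D (2020-06-13), E (2021-02-21), B (2021-06-04), C (2022-03-19).
D is already junior to A, so the subordination agreement changes nothing.

A, D, E, B, C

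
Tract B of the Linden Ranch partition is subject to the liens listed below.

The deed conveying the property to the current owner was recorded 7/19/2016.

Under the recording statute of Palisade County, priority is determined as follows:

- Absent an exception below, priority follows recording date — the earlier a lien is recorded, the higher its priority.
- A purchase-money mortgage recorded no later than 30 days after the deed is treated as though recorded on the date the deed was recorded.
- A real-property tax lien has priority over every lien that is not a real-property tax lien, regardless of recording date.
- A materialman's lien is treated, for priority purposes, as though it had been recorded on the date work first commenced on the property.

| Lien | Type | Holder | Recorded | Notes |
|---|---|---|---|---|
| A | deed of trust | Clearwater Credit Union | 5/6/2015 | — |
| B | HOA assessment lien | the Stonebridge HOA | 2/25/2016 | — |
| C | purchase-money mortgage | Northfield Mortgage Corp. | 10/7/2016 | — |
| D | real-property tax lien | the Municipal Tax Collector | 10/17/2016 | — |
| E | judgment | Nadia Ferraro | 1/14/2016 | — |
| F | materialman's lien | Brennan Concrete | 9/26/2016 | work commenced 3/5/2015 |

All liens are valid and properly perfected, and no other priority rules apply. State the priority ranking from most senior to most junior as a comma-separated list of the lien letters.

Effective dates: C was recorded 80 days after the deed — beyond 30 days — so no relation-back applies; F relates back to 3/5/2015 (work commenced).
As a real-property tax lien, D is senior to every other lien.
Remaining liens by effective date: F (3/5/2015), A (5/6/2015), E (1/14/2016), B (2/25/2016), C (10/7/2016).

D, F, A, E, B, C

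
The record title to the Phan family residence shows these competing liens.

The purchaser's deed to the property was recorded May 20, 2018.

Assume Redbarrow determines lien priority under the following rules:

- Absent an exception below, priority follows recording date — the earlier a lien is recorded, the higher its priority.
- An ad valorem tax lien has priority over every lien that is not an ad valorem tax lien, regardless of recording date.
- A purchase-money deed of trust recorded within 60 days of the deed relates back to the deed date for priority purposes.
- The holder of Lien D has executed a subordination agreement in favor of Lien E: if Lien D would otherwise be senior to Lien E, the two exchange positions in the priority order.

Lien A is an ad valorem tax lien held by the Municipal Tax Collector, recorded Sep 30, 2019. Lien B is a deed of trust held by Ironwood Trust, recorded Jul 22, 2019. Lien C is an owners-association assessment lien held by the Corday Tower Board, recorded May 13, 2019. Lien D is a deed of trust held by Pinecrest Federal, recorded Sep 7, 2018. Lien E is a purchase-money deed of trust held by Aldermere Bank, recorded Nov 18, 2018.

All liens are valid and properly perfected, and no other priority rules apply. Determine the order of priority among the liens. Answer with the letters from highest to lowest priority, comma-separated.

A, E, D, C, B

First, effective dates: E missed the 60-day window (182 days after the deed), so its recording date stands.
A is an ad valorem tax lien and takes priority over every other lien.
Among the remaining liens, by effective date: D (Sep 7, 2018), E (Nov 18, 2018), C (May 13, 2019), B (Jul 22, 2019).
D is senior to E before the subordination, so the two trade places.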